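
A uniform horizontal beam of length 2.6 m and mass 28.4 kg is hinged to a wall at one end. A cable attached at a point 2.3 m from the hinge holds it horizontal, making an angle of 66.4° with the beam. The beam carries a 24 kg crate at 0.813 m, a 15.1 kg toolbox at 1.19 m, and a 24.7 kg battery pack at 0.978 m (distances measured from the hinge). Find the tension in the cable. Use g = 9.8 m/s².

T ≈ 458 N

Sum moments about the hinge (the unknown hinge reaction has zero arm there).
Beam weight: 28.4 × 9.8 = 278.3 N down at 1.3 m → arm 1.3 m, τ = 278.3 × 1.3 = 361.8 N·m clockwise.
Crate: 24 × 9.8 = 235.2 N down at 0.813 m → arm 0.813 m, τ = 235.2 × 0.813 = 191.2 N·m clockwise.
Toolbox: 15.1 × 9.8 = 148 N down at 1.19 m → arm 1.19 m, τ = 148 × 1.19 = 176.1 N·m clockwise.
Battery pack: 24.7 × 9.8 = 242.1 N down at 0.978 m → arm 0.978 m, τ = 242.1 × 0.978 = 236.8 N·m clockwise.
Total clockwise load moment = 965.9 N·m.
The cable tension T acts at 2.3 m; only its component perpendicular to the beam, T sinθ, produces torque. sin 66.4° = 0.9164.
Setting net torque to zero: T × 2.3 × 0.9164 = 965.9 → T = 965.9 / 2.108 = 458 N.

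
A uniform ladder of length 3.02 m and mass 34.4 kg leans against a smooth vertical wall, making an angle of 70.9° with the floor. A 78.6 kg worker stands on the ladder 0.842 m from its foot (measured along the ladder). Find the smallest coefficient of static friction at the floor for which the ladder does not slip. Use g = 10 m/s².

μ_min ≈ 0.12

Take moments about the foot of the ladder.
Ladder weight 34.4×10 = 344 N acts at 1.51 m along the ladder; its horizontal arm is 1.51·cos70.9° = 0.4941 m → τ = 170 N·m clockwise.
Worker: 78.6×10 = 786 N at 0.842 m → arm 0.2755 m → τ = 216.5 N·m clockwise.
Wall normal N acts horizontally at the top; its moment arm is the height L sinθ = 3.02·sin70.9° = 2.854 m, counterclockwise.
Setting net torque to zero: N × 2.854 = 386.5 → N = 135.4 N.
ΣFx = 0 ⇒ f = N_wall = 135.4 N. ΣFy = 0 ⇒ N_floor = 1130 N.
μ_min = f / N_floor = 135.4 / 1130 = 0.12.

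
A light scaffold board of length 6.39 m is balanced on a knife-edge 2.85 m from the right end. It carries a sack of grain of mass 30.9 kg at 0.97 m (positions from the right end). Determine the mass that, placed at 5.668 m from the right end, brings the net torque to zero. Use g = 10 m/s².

Choose the knife-edge (at 2.85 m from the right end) as the axis so the support reaction has zero arm there.
Sack of grain: 30.9 × 10 = 309 N down at 0.97 m → arm 1.88 m, τ = 309 × 1.88 = 580.9 N·m clockwise.
Net moment of known loads = 580.9 N·m clockwise.
An unknown mass m at 5.668 m has arm 2.818 m; its moment is m·g·2.818 counterclockwise.
For rotational equilibrium, m × 10 × 2.818 = 580.9, so m = 580.9 / (10 × 2.818) = 20.6 kg.

m ≈ 20.6 kg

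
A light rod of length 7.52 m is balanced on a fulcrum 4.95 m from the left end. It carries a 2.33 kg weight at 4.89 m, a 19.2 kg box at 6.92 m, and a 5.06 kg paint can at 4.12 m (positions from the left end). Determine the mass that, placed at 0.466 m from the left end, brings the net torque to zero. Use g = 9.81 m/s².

Taking torques about the fulcrum (at 4.95 m from the left end):
Weight: 2.33 × 9.81 = 22.86 N down at 4.89 m → arm 0.06 m, τ = 22.86 × 0.06 = 1.372 N·m counterclockwise.
Box: 19.2 × 9.81 = 188.4 N down at 6.92 m → arm 1.97 m, τ = 188.4 × 1.97 = 371.1 N·m clockwise.
Paint can: 5.06 × 9.81 = 49.64 N down at 4.12 m → arm 0.83 m, τ = 49.64 × 0.83 = 41.2 N·m counterclockwise.
Net moment of known loads = 328.5 N·m clockwise.
An unknown mass m at 0.466 m has arm 4.484 m; its moment is m·g·4.484 counterclockwise.
Setting net torque to zero: m × 9.81 × 4.484 = 328.5 → m = 328.5 / (9.81 × 4.484) = 7.47 kg.

m ≈ 7.47 kg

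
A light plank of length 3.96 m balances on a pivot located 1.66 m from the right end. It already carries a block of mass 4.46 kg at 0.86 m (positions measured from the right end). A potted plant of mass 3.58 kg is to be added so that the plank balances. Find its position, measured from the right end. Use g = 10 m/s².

x ≈ 2.66 m from the right end

Sum moments about the pivot (at 1.66 m from the right end) (the support reaction has zero arm there).
Block: 4.46 × 10 = 44.6 N down at 0.86 m → arm 0.8 m, τ = 44.6 × 0.8 = 35.68 N·m clockwise.
Net moment of existing loads = 35.68 N·m clockwise.
The potted plant weighs 3.58 × 10 = 35.8 N and must supply an equal counterclockwise moment, so its lever arm about the pivot is 35.68 / 35.8 = 0.997 m.
That puts it at 1.66 + 0.997 = 2.66 m from the right end.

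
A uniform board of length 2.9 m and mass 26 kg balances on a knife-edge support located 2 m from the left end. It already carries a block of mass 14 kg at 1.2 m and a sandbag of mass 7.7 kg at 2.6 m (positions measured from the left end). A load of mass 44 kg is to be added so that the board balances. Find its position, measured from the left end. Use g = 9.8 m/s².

x ≈ 2.47 m from the left end

About the knife-edge support (at 2 m from the left end):
Beam weight: 26 × 9.8 = 254.8 N down at 1.45 m → arm 0.55 m, τ = 254.8 × 0.55 = 140.1 N·m counterclockwise.
Block: 14 × 9.8 = 137.2 N down at 1.2 m → arm 0.8 m, τ = 137.2 × 0.8 = 109.8 N·m counterclockwise.
Sandbag: 7.7 × 9.8 = 75.46 N down at 2.6 m → arm 0.6 m, τ = 75.46 × 0.6 = 45.28 N·m clockwise.
Net moment of existing loads = 204.6 N·m counterclockwise.
The load weighs 44 × 9.8 = 431.2 N and must supply an equal clockwise moment, so its lever arm about the knife-edge support is 204.6 / 431.2 = 0.474 m.
That puts it at 2 + 0.474 = 2.47 m from the left end.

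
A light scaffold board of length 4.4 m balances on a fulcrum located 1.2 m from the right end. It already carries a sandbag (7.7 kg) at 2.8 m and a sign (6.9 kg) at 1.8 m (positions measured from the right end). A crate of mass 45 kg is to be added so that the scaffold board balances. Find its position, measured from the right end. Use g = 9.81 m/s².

Choose the fulcrum (at 1.2 m from the right end) as the axis so the support reaction has zero arm there.
Sandbag: 7.7 × 9.81 = 75.54 N down at 2.8 m → arm 1.6 m, τ = 75.54 × 1.6 = 120.9 N·m counterclockwise.
Sign: 6.9 × 9.81 = 67.69 N down at 1.8 m → arm 0.6 m, τ = 67.69 × 0.6 = 40.61 N·m counterclockwise.
Net moment of existing loads = 161.5 N·m counterclockwise.
The crate weighs 45 × 9.81 = 441.5 N and must supply an equal clockwise moment, so its lever arm about the fulcrum is 161.5 / 441.5 = 0.366 m.
That puts it at 1.2 − 0.366 = 0.834 m from the right end.

x ≈ 0.834 m from the right end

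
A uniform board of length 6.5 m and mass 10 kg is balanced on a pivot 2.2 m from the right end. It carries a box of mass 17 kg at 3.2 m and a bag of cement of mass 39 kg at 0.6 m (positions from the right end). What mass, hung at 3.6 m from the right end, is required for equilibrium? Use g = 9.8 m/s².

m ≈ 24.9 kg

Take moments about the pivot (at 2.2 m from the right end).
Beam weight: 10 × 9.8 = 98 N down at 3.25 m → arm 1.05 m, τ = 98 × 1.05 = 102.9 N·m counterclockwise.
Box: 17 × 9.8 = 166.6 N down at 3.2 m → arm 1 m, τ = 166.6 × 1 = 166.6 N·m counterclockwise.
Bag of cement: 39 × 9.8 = 382.2 N down at 0.6 m → arm 1.6 m, τ = 382.2 × 1.6 = 611.5 N·m clockwise.
Net moment of known loads = 342 N·m clockwise.
An unknown mass m at 3.6 m has arm 1.4 m; its moment is m·g·1.4 counterclockwise.
For rotational equilibrium, m × 9.8 × 1.4 = 342, so m = 342 / (9.8 × 1.4) = 24.9 kg.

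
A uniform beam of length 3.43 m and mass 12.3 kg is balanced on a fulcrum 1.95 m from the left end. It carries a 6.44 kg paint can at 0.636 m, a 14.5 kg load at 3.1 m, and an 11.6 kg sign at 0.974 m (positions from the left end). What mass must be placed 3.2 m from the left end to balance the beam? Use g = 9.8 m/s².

Take moments about the fulcrum (at 1.95 m from the left end).
Beam weight: 12.3 × 9.8 = 120.5 N down at 1.715 m → arm 0.235 m, τ = 120.5 × 0.235 = 28.32 N·m counterclockwise.
Paint can: 6.44 × 9.8 = 63.11 N down at 0.636 m → arm 1.314 m, τ = 63.11 × 1.314 = 82.93 N·m counterclockwise.
Load: 14.5 × 9.8 = 142.1 N down at 3.1 m → arm 1.15 m, τ = 142.1 × 1.15 = 163.4 N·m clockwise.
Sign: 11.6 × 9.8 = 113.7 N down at 0.974 m → arm 0.976 m, τ = 113.7 × 0.976 = 111 N·m counterclockwise.
Net moment of known loads = 58.85 N·m counterclockwise.
An unknown mass m at 3.2 m has arm 1.25 m; its moment is m·g·1.25 clockwise.
Setting net torque to zero: m × 9.8 × 1.25 = 58.85 → m = 58.85 / (9.8 × 1.25) = 4.8 kg.

m ≈ 4.8 kg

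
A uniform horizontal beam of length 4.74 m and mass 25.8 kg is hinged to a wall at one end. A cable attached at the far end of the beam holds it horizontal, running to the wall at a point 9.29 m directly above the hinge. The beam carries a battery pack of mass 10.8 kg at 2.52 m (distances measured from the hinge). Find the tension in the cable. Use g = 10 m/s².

Sum moments about the hinge (the unknown hinge reaction has zero arm there).
Beam weight: 25.8 × 10 = 258 N down at 2.37 m → arm 2.37 m, τ = 258 × 2.37 = 611.5 N·m clockwise.
Battery pack: 10.8 × 10 = 108 N down at 2.52 m → arm 2.52 m, τ = 108 × 2.52 = 272.2 N·m clockwise.
Total clockwise load moment = 883.7 N·m.
The cable tension T acts at 4.74 m; only its component perpendicular to the beam, T sinθ, produces torque. sinθ = h/√(h²+d²) = 9.29/√(9.29²+4.74²) = 0.8908.
For rotational equilibrium, T × 4.74 × 0.8908 = 883.7, so T = 883.7 / 4.222 = 209 N.

T ≈ 209 N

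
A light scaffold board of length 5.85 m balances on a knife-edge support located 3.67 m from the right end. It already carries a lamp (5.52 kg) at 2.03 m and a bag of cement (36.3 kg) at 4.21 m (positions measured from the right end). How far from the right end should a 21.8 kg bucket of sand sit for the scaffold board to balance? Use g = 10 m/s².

x ≈ 3.19 m from the right end

Taking torques about the knife-edge support (at 3.67 m from the right end):
Lamp: 5.52 × 10 = 55.2 N down at 2.03 m → arm 1.64 m, τ = 55.2 × 1.64 = 90.53 N·m clockwise.
Bag of cement: 36.3 × 10 = 363 N down at 4.21 m → arm 0.54 m, τ = 363 × 0.54 = 196 N·m counterclockwise.
Net moment of existing loads = 105.5 N·m counterclockwise.
The bucket of sand weighs 21.8 × 10 = 218 N and must supply an equal clockwise moment, so its lever arm about the knife-edge support is 105.5 / 218 = 0.484 m.
That puts it at 3.67 − 0.484 = 3.19 m from the right end.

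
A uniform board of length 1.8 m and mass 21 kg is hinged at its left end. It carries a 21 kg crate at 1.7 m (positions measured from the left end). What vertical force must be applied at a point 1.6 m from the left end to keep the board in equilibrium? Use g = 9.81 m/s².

Choose the left end as the axis so the unknown pivot reaction has zero arm there.
Beam weight: 21 × 9.81 = 206 N down at 0.9 m → arm 0.9 m, τ = 206 × 0.9 = 185.4 N·m clockwise.
Crate: 21 × 9.81 = 206 N down at 1.7 m → arm 1.7 m, τ = 206 × 1.7 = 350.2 N·m clockwise.
Net moment of the loads = 535.6 N·m clockwise.
The upward force F acts at a point 1.6 m from the left end, arm 1.6 m, giving F × 1.6 counterclockwise.
For rotational equilibrium, F × 1.6 = 535.6, so F = 535.6 / 1.6 = 335 N.

F ≈ 335 N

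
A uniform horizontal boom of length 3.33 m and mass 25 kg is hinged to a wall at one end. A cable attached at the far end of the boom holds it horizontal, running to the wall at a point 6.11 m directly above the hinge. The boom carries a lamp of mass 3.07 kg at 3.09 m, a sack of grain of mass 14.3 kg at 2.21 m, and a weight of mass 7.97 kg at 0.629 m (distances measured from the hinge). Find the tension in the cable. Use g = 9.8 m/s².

T ≈ 294 N

Sum moments about the hinge (the unknown hinge reaction has zero arm there).
Beam weight: 25 × 9.8 = 245 N down at 1.665 m → arm 1.665 m, τ = 245 × 1.665 = 407.9 N·m clockwise.
Lamp: 3.07 × 9.8 = 30.09 N down at 3.09 m → arm 3.09 m, τ = 30.09 × 3.09 = 92.98 N·m clockwise.
Sack of grain: 14.3 × 9.8 = 140.1 N down at 2.21 m → arm 2.21 m, τ = 140.1 × 2.21 = 309.6 N·m clockwise.
Weight: 7.97 × 9.8 = 78.11 N down at 0.629 m → arm 0.629 m, τ = 78.11 × 0.629 = 49.13 N·m clockwise.
Total clockwise load moment = 859.6 N·m.
The cable tension T acts at 3.33 m; only its component perpendicular to the boom, T sinθ, produces torque. sinθ = h/√(h²+d²) = 6.11/√(6.11²+3.33²) = 0.8781.
Στ = 0 ⇒ T × 3.33 × 0.8781 = 859.6 ⇒ T = 859.6 / 2.924 = 294 N.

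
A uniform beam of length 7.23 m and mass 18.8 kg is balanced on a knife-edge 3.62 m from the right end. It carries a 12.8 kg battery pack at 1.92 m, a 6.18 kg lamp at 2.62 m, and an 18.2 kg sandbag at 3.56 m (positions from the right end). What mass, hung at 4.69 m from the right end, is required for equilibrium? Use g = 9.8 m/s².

m ≈ 27.2 kg

Take moments about the knife-edge (at 3.62 m from the right end).
Beam weight: 18.8 × 9.8 = 184.2 N down at 3.615 m → arm 0.005 m, τ = 184.2 × 0.005 = 0.921 N·m clockwise.
Battery pack: 12.8 × 9.8 = 125.4 N down at 1.92 m → arm 1.7 m, τ = 125.4 × 1.7 = 213.2 N·m clockwise.
Lamp: 6.18 × 9.8 = 60.56 N down at 2.62 m → arm 1 m, τ = 60.56 × 1 = 60.56 N·m clockwise.
Sandbag: 18.2 × 9.8 = 178.4 N down at 3.56 m → arm 0.06 m, τ = 178.4 × 0.06 = 10.7 N·m clockwise.
Net moment of known loads = 285.4 N·m clockwise.
An unknown mass m at 4.69 m has arm 1.07 m; its moment is m·g·1.07 counterclockwise.
Setting net torque to zero: m × 9.8 × 1.07 = 285.4 → m = 285.4 / (9.8 × 1.07) = 27.2 kg.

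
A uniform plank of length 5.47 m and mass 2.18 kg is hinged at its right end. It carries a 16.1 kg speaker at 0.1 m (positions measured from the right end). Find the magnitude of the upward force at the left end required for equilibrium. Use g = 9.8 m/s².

F ≈ 13.6 N

Take moments about the right end.
Beam weight: 2.18 × 9.8 = 21.36 N down at 2.735 m → arm 2.735 m, τ = 21.36 × 2.735 = 58.42 N·m counterclockwise.
Speaker: 16.1 × 9.8 = 157.8 N down at 0.1 m → arm 0.1 m, τ = 157.8 × 0.1 = 15.78 N·m counterclockwise.
Net moment of the loads = 74.2 N·m counterclockwise.
The upward force F acts at the left end, arm 5.47 m, giving F × 5.47 clockwise.
Balancing moments: F × 5.47 = 74.2, giving F = 74.2 / 5.47 = 13.6 N.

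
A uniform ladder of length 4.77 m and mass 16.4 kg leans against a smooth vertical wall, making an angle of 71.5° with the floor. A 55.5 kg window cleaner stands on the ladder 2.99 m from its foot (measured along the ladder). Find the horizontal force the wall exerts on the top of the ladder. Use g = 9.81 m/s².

N_wall ≈ 141 N

Take moments about the foot of the ladder.
Ladder weight 16.4×9.81 = 160.9 N acts at 2.385 m along the ladder; its horizontal arm is 2.385·cos71.5° = 0.7568 m → τ = 121.8 N·m clockwise.
Window cleaner: 55.5×9.81 = 544.5 N at 2.99 m → arm 0.9487 m → τ = 516.6 N·m clockwise.
Wall normal N acts horizontally at the top; its moment arm is the height L sinθ = 4.77·sin71.5° = 4.524 m, counterclockwise.
Στ = 0 ⇒ N × 4.524 = 638.4 ⇒ N = 141 N.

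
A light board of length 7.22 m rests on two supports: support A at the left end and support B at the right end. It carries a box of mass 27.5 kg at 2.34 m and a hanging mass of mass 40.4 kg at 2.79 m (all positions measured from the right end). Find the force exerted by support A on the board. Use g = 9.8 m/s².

About support B:
Box: 27.5 × 9.8 = 269.5 N down at 2.34 m → arm 2.34 m, τ = 269.5 × 2.34 = 630.6 N·m counterclockwise.
Hanging mass: 40.4 × 9.8 = 395.9 N down at 2.79 m → arm 2.79 m, τ = 395.9 × 2.79 = 1105 N·m counterclockwise.
Net load moment about support B = 1736 N·m counterclockwise.
Reaction R at support A is upward at 7.22 m, arm 7.22 m → moment R × 7.22 clockwise.
Balancing moments: R × 7.22 = 1736, giving R = 240 N.

R_A ≈ 240 N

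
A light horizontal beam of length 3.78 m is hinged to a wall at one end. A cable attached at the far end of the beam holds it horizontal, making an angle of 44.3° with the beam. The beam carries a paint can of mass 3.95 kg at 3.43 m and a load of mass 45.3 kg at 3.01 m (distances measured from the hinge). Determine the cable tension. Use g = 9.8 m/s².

Choose the hinge as the axis so the unknown hinge reaction has zero arm there.
Paint can: 3.95 × 9.8 = 38.71 N down at 3.43 m → arm 3.43 m, τ = 38.71 × 3.43 = 132.8 N·m clockwise.
Load: 45.3 × 9.8 = 443.9 N down at 3.01 m → arm 3.01 m, τ = 443.9 × 3.01 = 1336 N·m clockwise.
Total clockwise load moment = 1469 N·m.
The cable tension T acts at 3.78 m; only its component perpendicular to the beam, T sinθ, produces torque. sin 44.3° = 0.6984.
Στ = 0 ⇒ T × 3.78 × 0.6984 = 1469 ⇒ T = 1469 / 2.64 = 556 N.

T ≈ 556 N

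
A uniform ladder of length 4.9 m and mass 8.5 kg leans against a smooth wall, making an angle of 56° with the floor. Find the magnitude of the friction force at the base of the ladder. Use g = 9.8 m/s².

About the foot of the ladder:
Ladder weight 8.5×9.8 = 83.3 N acts at 2.45 m along the ladder; its horizontal arm is 2.45·cos56° = 1.37 m → τ = 114.1 N·m clockwise.
Wall normal N acts horizontally at the top; its moment arm is the height L sinθ = 4.9·sin56° = 4.062 m, counterclockwise.
For rotational equilibrium, N × 4.062 = 114.1, so N = 28.1 N.
ΣFx = 0: friction at the foot balances the wall's push, so f = N_wall = 28.1 N.

f ≈ 28.1 N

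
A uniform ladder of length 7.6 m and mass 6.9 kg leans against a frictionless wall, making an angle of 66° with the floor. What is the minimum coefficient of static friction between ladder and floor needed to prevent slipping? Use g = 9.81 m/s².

Choose the foot of the ladder as the axis so the floor normal and friction both act there and drop out.
Ladder weight 6.9×9.81 = 67.69 N acts at 3.8 m along the ladder; its horizontal arm is 3.8·cos66° = 1.546 m → τ = 104.6 N·m clockwise.
Wall normal N acts horizontally at the top; its moment arm is the height L sinθ = 7.6·sin66° = 6.943 m, counterclockwise.
For rotational equilibrium, N × 6.943 = 104.6, so N = 15.07 N.
ΣFx = 0 ⇒ f = N_wall = 15.07 N. ΣFy = 0 ⇒ N_floor = 67.69 N.
μ_min = f / N_floor = 15.07 / 67.69 = 0.223.

μ_min ≈ 0.223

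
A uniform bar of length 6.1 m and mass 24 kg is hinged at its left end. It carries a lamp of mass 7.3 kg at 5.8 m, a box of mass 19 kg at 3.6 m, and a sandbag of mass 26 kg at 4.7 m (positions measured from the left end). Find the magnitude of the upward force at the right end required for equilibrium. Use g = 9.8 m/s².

About the left end:
Beam weight: 24 × 9.8 = 235.2 N down at 3.05 m → arm 3.05 m, τ = 235.2 × 3.05 = 717.4 N·m clockwise.
Lamp: 7.3 × 9.8 = 71.54 N down at 5.8 m → arm 5.8 m, τ = 71.54 × 5.8 = 414.9 N·m clockwise.
Box: 19 × 9.8 = 186.2 N down at 3.6 m → arm 3.6 m, τ = 186.2 × 3.6 = 670.3 N·m clockwise.
Sandbag: 26 × 9.8 = 254.8 N down at 4.7 m → arm 4.7 m, τ = 254.8 × 4.7 = 1198 N·m clockwise.
Net moment of the loads = 3001 N·m clockwise.
The upward force F acts at the right end, arm 6.1 m, giving F × 6.1 counterclockwise.
Στ = 0 ⇒ F × 6.1 = 3001 ⇒ F = 3001 / 6.1 = 492 N.

F ≈ 492 N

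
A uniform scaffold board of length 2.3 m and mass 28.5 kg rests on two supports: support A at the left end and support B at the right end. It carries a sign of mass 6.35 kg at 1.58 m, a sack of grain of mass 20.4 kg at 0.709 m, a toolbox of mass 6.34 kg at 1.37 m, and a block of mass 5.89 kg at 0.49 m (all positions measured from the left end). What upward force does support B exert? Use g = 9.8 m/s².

R_B ≈ 293 N

Sum moments about support A (its reaction then has zero moment arm).
Beam weight: 28.5 × 9.8 = 279.3 N down at 1.15 m → arm 1.15 m, τ = 279.3 × 1.15 = 321.2 N·m clockwise.
Sign: 6.35 × 9.8 = 62.23 N down at 1.58 m → arm 1.58 m, τ = 62.23 × 1.58 = 98.32 N·m clockwise.
Sack of grain: 20.4 × 9.8 = 199.9 N down at 0.709 m → arm 0.709 m, τ = 199.9 × 0.709 = 141.7 N·m clockwise.
Toolbox: 6.34 × 9.8 = 62.13 N down at 1.37 m → arm 1.37 m, τ = 62.13 × 1.37 = 85.12 N·m clockwise.
Block: 5.89 × 9.8 = 57.72 N down at 0.49 m → arm 0.49 m, τ = 57.72 × 0.49 = 28.28 N·m clockwise.
Net load moment about support A = 674.6 N·m clockwise.
Reaction R at support B is upward at 2.3 m, arm 2.3 m → moment R × 2.3 counterclockwise.
Balancing moments: R × 2.3 = 674.6, giving R = 293 N.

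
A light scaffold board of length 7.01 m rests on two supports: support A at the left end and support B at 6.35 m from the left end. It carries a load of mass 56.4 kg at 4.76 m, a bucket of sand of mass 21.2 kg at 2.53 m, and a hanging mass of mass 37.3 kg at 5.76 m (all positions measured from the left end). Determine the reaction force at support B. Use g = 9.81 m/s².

R_B ≈ 830 N

Sum moments about support A (its reaction then has zero moment arm).
Load: 56.4 × 9.81 = 553.3 N down at 4.76 m → arm 4.76 m, τ = 553.3 × 4.76 = 2634 N·m clockwise.
Bucket of sand: 21.2 × 9.81 = 208 N down at 2.53 m → arm 2.53 m, τ = 208 × 2.53 = 526.2 N·m clockwise.
Hanging mass: 37.3 × 9.81 = 365.9 N down at 5.76 m → arm 5.76 m, τ = 365.9 × 5.76 = 2108 N·m clockwise.
Net load moment about support A = 5268 N·m clockwise.
Reaction R at support B is upward at 6.35 m, arm 6.35 m → moment R × 6.35 counterclockwise.
Στ = 0 ⇒ R × 6.35 = 5268 ⇒ R = 830 N.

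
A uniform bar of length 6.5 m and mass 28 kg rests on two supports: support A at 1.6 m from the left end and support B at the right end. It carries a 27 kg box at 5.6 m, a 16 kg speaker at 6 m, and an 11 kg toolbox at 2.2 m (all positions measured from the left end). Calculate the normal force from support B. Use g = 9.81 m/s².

Taking torques about support A:
Beam weight: 28 × 9.81 = 274.7 N down at 3.25 m → arm 1.65 m, τ = 274.7 × 1.65 = 453.3 N·m clockwise.
Box: 27 × 9.81 = 264.9 N down at 5.6 m → arm 4 m, τ = 264.9 × 4 = 1060 N·m clockwise.
Speaker: 16 × 9.81 = 157 N down at 6 m → arm 4.4 m, τ = 157 × 4.4 = 690.8 N·m clockwise.
Toolbox: 11 × 9.81 = 107.9 N down at 2.2 m → arm 0.6 m, τ = 107.9 × 0.6 = 64.74 N·m clockwise.
Net load moment about support A = 2269 N·m clockwise.
Reaction R at support B is upward at 6.5 m, arm 4.9 m → moment R × 4.9 counterclockwise.
Balancing moments: R × 4.9 = 2269, giving R = 463 N.

R_B ≈ 463 N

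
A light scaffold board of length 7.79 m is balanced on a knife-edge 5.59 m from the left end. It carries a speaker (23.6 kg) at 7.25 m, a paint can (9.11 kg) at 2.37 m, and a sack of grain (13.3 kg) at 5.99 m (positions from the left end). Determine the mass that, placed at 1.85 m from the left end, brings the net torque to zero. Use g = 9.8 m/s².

m ≈ 4.05 kg

About the knife-edge (at 5.59 m from the left end):
Speaker: 23.6 × 9.8 = 231.3 N down at 7.25 m → arm 1.66 m, τ = 231.3 × 1.66 = 384 N·m clockwise.
Paint can: 9.11 × 9.8 = 89.28 N down at 2.37 m → arm 3.22 m, τ = 89.28 × 3.22 = 287.5 N·m counterclockwise.
Sack of grain: 13.3 × 9.8 = 130.3 N down at 5.99 m → arm 0.4 m, τ = 130.3 × 0.4 = 52.12 N·m clockwise.
Net moment of known loads = 148.6 N·m clockwise.
An unknown mass m at 1.85 m has arm 3.74 m; its moment is m·g·3.74 counterclockwise.
Balancing moments: m × 9.8 × 3.74 = 148.6, giving m = 148.6 / (9.8 × 3.74) = 4.05 kg.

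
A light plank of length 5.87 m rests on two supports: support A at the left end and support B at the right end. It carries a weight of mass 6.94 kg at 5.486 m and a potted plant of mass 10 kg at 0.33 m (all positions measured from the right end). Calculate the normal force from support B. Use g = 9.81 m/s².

Choose support A as the axis so its reaction then has zero moment arm.
Weight: 6.94 × 9.81 = 68.08 N down at 5.486 m → arm 0.384 m, τ = 68.08 × 0.384 = 26.14 N·m clockwise.
Potted plant: 10 × 9.81 = 98.1 N down at 0.33 m → arm 5.54 m, τ = 98.1 × 5.54 = 543.5 N·m clockwise.
Net load moment about support A = 569.6 N·m clockwise.
Reaction R at support B is upward at 0 m, arm 5.87 m → moment R × 5.87 counterclockwise.
Στ = 0 ⇒ R × 5.87 = 569.6 ⇒ R = 97 N.

R_B ≈ 97 N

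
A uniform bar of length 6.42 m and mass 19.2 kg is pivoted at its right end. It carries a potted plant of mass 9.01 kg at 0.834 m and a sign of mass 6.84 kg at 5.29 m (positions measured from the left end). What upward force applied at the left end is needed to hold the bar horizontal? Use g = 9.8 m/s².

Taking torques about the right end:
Beam weight: 19.2 × 9.8 = 188.2 N down at 3.21 m → arm 3.21 m, τ = 188.2 × 3.21 = 604.1 N·m counterclockwise.
Potted plant: 9.01 × 9.8 = 88.3 N down at 0.834 m → arm 5.586 m, τ = 88.3 × 5.586 = 493.2 N·m counterclockwise.
Sign: 6.84 × 9.8 = 67.03 N down at 5.29 m → arm 1.13 m, τ = 67.03 × 1.13 = 75.74 N·m counterclockwise.
Net moment of the loads = 1173 N·m counterclockwise.
The upward force F acts at the left end, arm 6.42 m, giving F × 6.42 clockwise.
Στ = 0 ⇒ F × 6.42 = 1173 ⇒ F = 1173 / 6.42 = 183 N.

F ≈ 183 N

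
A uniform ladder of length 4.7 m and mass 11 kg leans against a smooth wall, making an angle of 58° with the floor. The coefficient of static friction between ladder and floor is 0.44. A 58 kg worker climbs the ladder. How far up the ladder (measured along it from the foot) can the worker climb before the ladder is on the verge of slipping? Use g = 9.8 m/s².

d ≈ 3.49 m

Choose the foot of the ladder as the axis so the floor normal and friction both act there and drop out.
Ladder weight 11×9.8 = 107.8 N acts at 2.35 m along the ladder; its horizontal arm is 2.35·cos58° = 1.245 m → τ = 134.2 N·m clockwise.
Worker weight 58×9.8 = 568.4 N at distance d → arm d·cos58° → τ = 568.4·d·0.5299 clockwise.
Wall normal N at the top has arm L sinθ = 3.986 m counterclockwise, so Στ = 0 gives N·3.986 = 134.2 + 301.2·d.
ΣFy = 0 ⇒ N_floor = 676.2 N, so the maximum friction is μ_s·N_floor = 0.44×676.2 = 297.5 N. ΣFx = 0 ⇒ N_wall = f, so at the slipping point N = 297.5 N.
Substituting: 297.5×3.986 = 134.2 + 301.2·d ⇒ d = (1186 − 134.2) / 301.2 = 3.49 m.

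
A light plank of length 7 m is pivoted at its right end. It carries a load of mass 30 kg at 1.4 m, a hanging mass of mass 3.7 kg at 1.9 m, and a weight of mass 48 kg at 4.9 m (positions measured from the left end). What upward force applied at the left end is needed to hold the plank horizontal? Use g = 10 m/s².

F ≈ 411 N

Taking torques about the right end:
Load: 30 × 10 = 300 N down at 1.4 m → arm 5.6 m, τ = 300 × 5.6 = 1680 N·m counterclockwise.
Hanging mass: 3.7 × 10 = 37 N down at 1.9 m → arm 5.1 m, τ = 37 × 5.1 = 188.7 N·m counterclockwise.
Weight: 48 × 10 = 480 N down at 4.9 m → arm 2.1 m, τ = 480 × 2.1 = 1008 N·m counterclockwise.
Net moment of the loads = 2877 N·m counterclockwise.
The upward force F acts at the left end, arm 7 m, giving F × 7 clockwise.
Στ = 0 ⇒ F × 7 = 2877 ⇒ F = 2877 / 7 = 411 N.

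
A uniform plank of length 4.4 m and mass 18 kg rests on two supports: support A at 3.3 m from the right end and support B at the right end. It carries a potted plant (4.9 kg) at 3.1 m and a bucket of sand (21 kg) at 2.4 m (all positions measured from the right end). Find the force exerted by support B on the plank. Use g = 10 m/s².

Taking torques about support A:
Beam weight: 18 × 10 = 180 N down at 2.2 m → arm 1.1 m, τ = 180 × 1.1 = 198 N·m clockwise.
Potted plant: 4.9 × 10 = 49 N down at 3.1 m → arm 0.2 m, τ = 49 × 0.2 = 9.8 N·m clockwise.
Bucket of sand: 21 × 10 = 210 N down at 2.4 m → arm 0.9 m, τ = 210 × 0.9 = 189 N·m clockwise.
Net load moment about support A = 396.8 N·m clockwise.
Reaction R at support B is upward at 0 m, arm 3.3 m → moment R × 3.3 counterclockwise.
For rotational equilibrium, R × 3.3 = 396.8, so R = 120 N.

R_B ≈ 120 N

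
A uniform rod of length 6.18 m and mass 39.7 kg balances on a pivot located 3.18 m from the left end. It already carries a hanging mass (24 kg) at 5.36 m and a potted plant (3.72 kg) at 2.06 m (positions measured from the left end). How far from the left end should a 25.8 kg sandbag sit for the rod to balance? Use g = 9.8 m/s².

x ≈ 1.45 m from the left end

About the pivot (at 3.18 m from the left end):
Beam weight: 39.7 × 9.8 = 389.1 N down at 3.09 m → arm 0.09 m, τ = 389.1 × 0.09 = 35.02 N·m counterclockwise.
Hanging mass: 24 × 9.8 = 235.2 N down at 5.36 m → arm 2.18 m, τ = 235.2 × 2.18 = 512.7 N·m clockwise.
Potted plant: 3.72 × 9.8 = 36.46 N down at 2.06 m → arm 1.12 m, τ = 36.46 × 1.12 = 40.84 N·m counterclockwise.
Net moment of existing loads = 436.8 N·m clockwise.
The sandbag weighs 25.8 × 9.8 = 252.8 N and must supply an equal counterclockwise moment, so its lever arm about the pivot is 436.8 / 252.8 = 1.73 m.
That puts it at 3.18 − 1.73 = 1.45 m from the left end.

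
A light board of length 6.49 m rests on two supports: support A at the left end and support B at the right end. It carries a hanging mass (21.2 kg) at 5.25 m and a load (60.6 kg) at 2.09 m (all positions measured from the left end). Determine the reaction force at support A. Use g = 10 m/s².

R_A ≈ 451 N

About support B:
Hanging mass: 21.2 × 10 = 212 N down at 5.25 m → arm 1.24 m, τ = 212 × 1.24 = 262.9 N·m counterclockwise.
Load: 60.6 × 10 = 606 N down at 2.09 m → arm 4.4 m, τ = 606 × 4.4 = 2666 N·m counterclockwise.
Net load moment about support B = 2929 N·m counterclockwise.
Reaction R at support A is upward at 0 m, arm 6.49 m → moment R × 6.49 clockwise.
For rotational equilibrium, R × 6.49 = 2929, so R = 451 N.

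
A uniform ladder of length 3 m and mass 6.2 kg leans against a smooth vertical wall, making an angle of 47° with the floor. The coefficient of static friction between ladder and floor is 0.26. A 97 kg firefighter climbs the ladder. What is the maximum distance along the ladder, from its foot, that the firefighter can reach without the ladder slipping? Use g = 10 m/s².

d ≈ 0.794 m

About the foot of the ladder:
Ladder weight 6.2×10 = 62 N acts at 1.5 m along the ladder; its horizontal arm is 1.5·cos47° = 1.023 m → τ = 63.43 N·m clockwise.
Firefighter weight 97×10 = 970 N at distance d → arm d·cos47° → τ = 970·d·0.682 clockwise.
Wall normal N at the top has arm L sinθ = 2.194 m counterclockwise, so Στ = 0 gives N·2.194 = 63.43 + 661.5·d.
ΣFy = 0 ⇒ N_floor = 1032 N, so the maximum friction is μ_s·N_floor = 0.26×1032 = 268.3 N. ΣFx = 0 ⇒ N_wall = f, so at the slipping point N = 268.3 N.
Substituting: 268.3×2.194 = 63.43 + 661.5·d ⇒ d = (588.7 − 63.43) / 661.5 = 0.794 m.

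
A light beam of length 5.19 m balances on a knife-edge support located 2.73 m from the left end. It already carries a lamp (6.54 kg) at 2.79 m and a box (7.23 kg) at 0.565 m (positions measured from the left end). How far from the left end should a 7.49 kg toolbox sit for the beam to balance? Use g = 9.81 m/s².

x ≈ 4.77 m from the left end

Choose the knife-edge support (at 2.73 m from the left end) as the axis so the support reaction has zero arm there.
Lamp: 6.54 × 9.81 = 64.16 N down at 2.79 m → arm 0.06 m, τ = 64.16 × 0.06 = 3.85 N·m clockwise.
Box: 7.23 × 9.81 = 70.93 N down at 0.565 m → arm 2.165 m, τ = 70.93 × 2.165 = 153.6 N·m counterclockwise.
Net moment of existing loads = 149.8 N·m counterclockwise.
The toolbox weighs 7.49 × 9.81 = 73.48 N and must supply an equal clockwise moment, so its lever arm about the knife-edge support is 149.8 / 73.48 = 2.04 m.
That puts it at 2.73 + 2.04 = 4.77 m from the left end.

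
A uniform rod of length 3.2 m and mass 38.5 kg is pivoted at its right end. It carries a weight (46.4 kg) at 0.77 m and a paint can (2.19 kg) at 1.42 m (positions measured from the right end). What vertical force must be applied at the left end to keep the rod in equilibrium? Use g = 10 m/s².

F ≈ 314 N

Take moments about the right end.
Beam weight: 38.5 × 10 = 385 N down at 1.6 m → arm 1.6 m, τ = 385 × 1.6 = 616 N·m counterclockwise.
Weight: 46.4 × 10 = 464 N down at 0.77 m → arm 0.77 m, τ = 464 × 0.77 = 357.3 N·m counterclockwise.
Paint can: 2.19 × 10 = 21.9 N down at 1.42 m → arm 1.42 m, τ = 21.9 × 1.42 = 31.1 N·m counterclockwise.
Net moment of the loads = 1004 N·m counterclockwise.
The upward force F acts at the left end, arm 3.2 m, giving F × 3.2 clockwise.
Setting net torque to zero: F × 3.2 = 1004 → F = 1004 / 3.2 = 314 N.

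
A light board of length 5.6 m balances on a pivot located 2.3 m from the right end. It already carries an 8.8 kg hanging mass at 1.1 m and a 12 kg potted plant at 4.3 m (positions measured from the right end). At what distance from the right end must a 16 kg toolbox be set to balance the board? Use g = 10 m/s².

Taking torques about the pivot (at 2.3 m from the right end):
Hanging mass: 8.8 × 10 = 88 N down at 1.1 m → arm 1.2 m, τ = 88 × 1.2 = 105.6 N·m clockwise.
Potted plant: 12 × 10 = 120 N down at 4.3 m → arm 2 m, τ = 120 × 2 = 240 N·m counterclockwise.
Net moment of existing loads = 134.4 N·m counterclockwise.
The toolbox weighs 16 × 10 = 160 N and must supply an equal clockwise moment, so its lever arm about the pivot is 134.4 / 160 = 0.84 m.
That puts it at 2.3 − 0.84 = 1.46 m from the right end.

x ≈ 1.46 m from the right end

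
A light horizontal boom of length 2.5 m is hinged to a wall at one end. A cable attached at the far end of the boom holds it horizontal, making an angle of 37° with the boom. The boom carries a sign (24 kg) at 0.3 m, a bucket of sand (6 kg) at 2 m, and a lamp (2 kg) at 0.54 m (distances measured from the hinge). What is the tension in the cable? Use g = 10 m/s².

Choose the hinge as the axis so the unknown hinge reaction has zero arm there.
Sign: 24 × 10 = 240 N down at 0.3 m → arm 0.3 m, τ = 240 × 0.3 = 72 N·m clockwise.
Bucket of sand: 6 × 10 = 60 N down at 2 m → arm 2 m, τ = 60 × 2 = 120 N·m clockwise.
Lamp: 2 × 10 = 20 N down at 0.54 m → arm 0.54 m, τ = 20 × 0.54 = 10.8 N·m clockwise.
Total clockwise load moment = 202.8 N·m.
The cable tension T acts at 2.5 m; only its component perpendicular to the boom, T sinθ, produces torque. sin 37° = 0.6018.
Balancing moments: T × 2.5 × 0.6018 = 202.8, giving T = 202.8 / 1.504 = 135 N.

T ≈ 135 N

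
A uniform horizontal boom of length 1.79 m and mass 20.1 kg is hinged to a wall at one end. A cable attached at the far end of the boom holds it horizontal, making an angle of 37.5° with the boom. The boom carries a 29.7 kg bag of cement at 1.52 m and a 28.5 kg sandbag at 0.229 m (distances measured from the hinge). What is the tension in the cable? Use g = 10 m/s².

Take moments about the hinge.
Beam weight: 20.1 × 10 = 201 N down at 0.895 m → arm 0.895 m, τ = 201 × 0.895 = 179.9 N·m clockwise.
Bag of cement: 29.7 × 10 = 297 N down at 1.52 m → arm 1.52 m, τ = 297 × 1.52 = 451.4 N·m clockwise.
Sandbag: 28.5 × 10 = 285 N down at 0.229 m → arm 0.229 m, τ = 285 × 0.229 = 65.27 N·m clockwise.
Total clockwise load moment = 696.6 N·m.
The cable tension T acts at 1.79 m; only its component perpendicular to the boom, T sinθ, produces torque. sin 37.5° = 0.6088.
For rotational equilibrium, T × 1.79 × 0.6088 = 696.6, so T = 696.6 / 1.09 = 639 N.

T ≈ 639 N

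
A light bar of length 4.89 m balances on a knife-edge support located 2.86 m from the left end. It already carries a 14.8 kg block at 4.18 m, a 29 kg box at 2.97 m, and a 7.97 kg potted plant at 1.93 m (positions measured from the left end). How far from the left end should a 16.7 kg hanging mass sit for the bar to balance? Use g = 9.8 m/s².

Taking torques about the knife-edge support (at 2.86 m from the left end):
Block: 14.8 × 9.8 = 145 N down at 4.18 m → arm 1.32 m, τ = 145 × 1.32 = 191.4 N·m clockwise.
Box: 29 × 9.8 = 284.2 N down at 2.97 m → arm 0.11 m, τ = 284.2 × 0.11 = 31.26 N·m clockwise.
Potted plant: 7.97 × 9.8 = 78.11 N down at 1.93 m → arm 0.93 m, τ = 78.11 × 0.93 = 72.64 N·m counterclockwise.
Net moment of existing loads = 150 N·m clockwise.
The hanging mass weighs 16.7 × 9.8 = 163.7 N and must supply an equal counterclockwise moment, so its lever arm about the knife-edge support is 150 / 163.7 = 0.916 m.
That puts it at 2.86 − 0.916 = 1.94 m from the left end.

x ≈ 1.94 m from the left end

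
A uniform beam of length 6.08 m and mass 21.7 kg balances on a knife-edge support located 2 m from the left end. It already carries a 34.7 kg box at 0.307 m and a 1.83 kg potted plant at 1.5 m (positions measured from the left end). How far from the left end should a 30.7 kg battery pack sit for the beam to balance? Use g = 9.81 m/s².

Take moments about the knife-edge support (at 2 m from the left end).
Beam weight: 21.7 × 9.81 = 212.9 N down at 3.04 m → arm 1.04 m, τ = 212.9 × 1.04 = 221.4 N·m clockwise.
Box: 34.7 × 9.81 = 340.4 N down at 0.307 m → arm 1.693 m, τ = 340.4 × 1.693 = 576.3 N·m counterclockwise.
Potted plant: 1.83 × 9.81 = 17.95 N down at 1.5 m → arm 0.5 m, τ = 17.95 × 0.5 = 8.975 N·m counterclockwise.
Net moment of existing loads = 363.9 N·m counterclockwise.
The battery pack weighs 30.7 × 9.81 = 301.2 N and must supply an equal clockwise moment, so its lever arm about the knife-edge support is 363.9 / 301.2 = 1.21 m.
That puts it at 2 + 1.21 = 3.21 m from the left end.

x ≈ 3.21 m from the left end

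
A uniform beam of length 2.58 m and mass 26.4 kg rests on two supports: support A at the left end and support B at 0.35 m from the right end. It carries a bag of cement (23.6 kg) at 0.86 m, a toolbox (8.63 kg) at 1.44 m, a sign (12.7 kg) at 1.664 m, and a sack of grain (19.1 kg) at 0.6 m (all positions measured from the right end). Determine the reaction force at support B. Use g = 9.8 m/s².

About support A:
Beam weight: 26.4 × 9.8 = 258.7 N down at 1.29 m → arm 1.29 m, τ = 258.7 × 1.29 = 333.7 N·m clockwise.
Bag of cement: 23.6 × 9.8 = 231.3 N down at 0.86 m → arm 1.72 m, τ = 231.3 × 1.72 = 397.8 N·m clockwise.
Toolbox: 8.63 × 9.8 = 84.57 N down at 1.44 m → arm 1.14 m, τ = 84.57 × 1.14 = 96.41 N·m clockwise.
Sign: 12.7 × 9.8 = 124.5 N down at 1.664 m → arm 0.916 m, τ = 124.5 × 0.916 = 114 N·m clockwise.
Sack of grain: 19.1 × 9.8 = 187.2 N down at 0.6 m → arm 1.98 m, τ = 187.2 × 1.98 = 370.7 N·m clockwise.
Net load moment about support A = 1313 N·m clockwise.
Reaction R at support B is upward at 0.35 m, arm 2.23 m → moment R × 2.23 counterclockwise.
Στ = 0 ⇒ R × 2.23 = 1313 ⇒ R = 589 N.

R_B ≈ 589 N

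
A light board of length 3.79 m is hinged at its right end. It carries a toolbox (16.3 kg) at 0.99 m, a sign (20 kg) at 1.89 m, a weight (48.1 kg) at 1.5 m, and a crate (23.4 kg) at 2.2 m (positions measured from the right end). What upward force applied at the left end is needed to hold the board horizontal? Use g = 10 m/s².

Taking torques about the right end:
Toolbox: 16.3 × 10 = 163 N down at 0.99 m → arm 0.99 m, τ = 163 × 0.99 = 161.4 N·m counterclockwise.
Sign: 20 × 10 = 200 N down at 1.89 m → arm 1.89 m, τ = 200 × 1.89 = 378 N·m counterclockwise.
Weight: 48.1 × 10 = 481 N down at 1.5 m → arm 1.5 m, τ = 481 × 1.5 = 721.5 N·m counterclockwise.
Crate: 23.4 × 10 = 234 N down at 2.2 m → arm 2.2 m, τ = 234 × 2.2 = 514.8 N·m counterclockwise.
Net moment of the loads = 1776 N·m counterclockwise.
The upward force F acts at the left end, arm 3.79 m, giving F × 3.79 clockwise.
Στ = 0 ⇒ F × 3.79 = 1776 ⇒ F = 1776 / 3.79 = 469 N.

F ≈ 469 N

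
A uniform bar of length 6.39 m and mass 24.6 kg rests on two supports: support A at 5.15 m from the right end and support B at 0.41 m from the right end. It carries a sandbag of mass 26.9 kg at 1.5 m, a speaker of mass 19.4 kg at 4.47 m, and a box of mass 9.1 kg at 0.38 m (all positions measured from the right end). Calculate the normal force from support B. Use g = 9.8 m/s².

R_B ≈ 419 N

Sum moments about support A (its reaction then has zero moment arm).
Beam weight: 24.6 × 9.8 = 241.1 N down at 3.195 m → arm 1.955 m, τ = 241.1 × 1.955 = 471.4 N·m clockwise.
Sandbag: 26.9 × 9.8 = 263.6 N down at 1.5 m → arm 3.65 m, τ = 263.6 × 3.65 = 962.1 N·m clockwise.
Speaker: 19.4 × 9.8 = 190.1 N down at 4.47 m → arm 0.68 m, τ = 190.1 × 0.68 = 129.3 N·m clockwise.
Box: 9.1 × 9.8 = 89.18 N down at 0.38 m → arm 4.77 m, τ = 89.18 × 4.77 = 425.4 N·m clockwise.
Net load moment about support A = 1988 N·m clockwise.
Reaction R at support B is upward at 0.41 m, arm 4.74 m → moment R × 4.74 counterclockwise.
For rotational equilibrium, R × 4.74 = 1988, so R = 419 N.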